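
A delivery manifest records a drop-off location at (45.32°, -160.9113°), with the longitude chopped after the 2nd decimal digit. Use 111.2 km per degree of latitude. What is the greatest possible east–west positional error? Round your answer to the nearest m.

782 m

Truncating at 2 decimal places can drop up to a full unit in the last place, so the longitude may be off by as much as 0.01°.
One degree of longitude at 45.32° is 111200 × cos 45.32° ≈ 111200 × 0.7031 = 78189.9 m.
East–west error: 0.01° × 78189.9 m/° ≈ 781.899 m.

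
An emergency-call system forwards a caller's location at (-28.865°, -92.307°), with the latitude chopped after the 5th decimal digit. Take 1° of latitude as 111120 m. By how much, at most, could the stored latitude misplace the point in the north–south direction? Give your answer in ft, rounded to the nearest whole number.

Truncating at 5 decimal places can drop up to a full unit in the last place, so the latitude may be off by as much as 1e-05°.
North–south distance: 1e-05° × 111120 m/° = 1.1112 m.
In feet: 1.1112 m ÷ 0.3048 ≈ 3.6457 ft.

4 ft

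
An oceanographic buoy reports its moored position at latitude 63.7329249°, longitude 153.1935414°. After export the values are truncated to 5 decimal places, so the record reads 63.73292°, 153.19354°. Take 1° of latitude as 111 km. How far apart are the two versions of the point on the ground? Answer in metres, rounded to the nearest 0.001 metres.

0.548 metres

The latitude changed by +0.0000049° and the longitude by +0.0000014°.
N–S: 0.0000049° × 111000 m/° = 0.5439 m.
E–W at 63.7329°: 0.0000014° × 111000 × cos 63.7329° = 0.0000014 × 111000 × 0.4426 ≈ 0.0687732 m.
Combined displacement = (0.5439² + 0.0687732²)^½ ≈ 0.548231 m.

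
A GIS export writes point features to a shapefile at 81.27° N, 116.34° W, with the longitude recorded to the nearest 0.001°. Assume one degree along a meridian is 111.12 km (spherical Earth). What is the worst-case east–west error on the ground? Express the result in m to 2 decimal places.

Rounding to 3 decimal places leaves the longitude within ±0.0005° of the true value.
One degree of longitude at 81.27° is 111120 × cos 81.27° ≈ 111120 × 0.1518 = 16865.6 m.
Maximum E–W displacement: 0.0005 × 16865.6 = 8.43281 m.

8.43 m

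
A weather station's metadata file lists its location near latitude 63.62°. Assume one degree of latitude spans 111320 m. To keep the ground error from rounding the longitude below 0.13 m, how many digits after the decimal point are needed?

At 63.62° one degree of longitude covers 111320 × cos 63.62° ≈ 111320 × 0.4443 ≈ 49462 m.
N decimal places → at most half a unit in the last place, 0.5 × 10⁻ᴺ° = 49462/2 × 10⁻ᴺ m.
Setting 24731 × 10⁻ᴺ ≤ 0.13 gives 10ᴺ ≥ 1.902e+05, i.e. N ≥ 5.28.
N = 5 would give 0.247 m (too coarse); N = 6 gives 0.0247 m ≤ 0.13 m.

6 decimal places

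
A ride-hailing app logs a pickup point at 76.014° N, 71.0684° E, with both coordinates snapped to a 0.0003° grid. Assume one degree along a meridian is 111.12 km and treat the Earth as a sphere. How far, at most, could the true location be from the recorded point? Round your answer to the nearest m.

17 m

With a 0.0003° grid the true value lies within half a step, ±0.0003°/2 = ±0.00015°, of the stored one.
N–S: 0.00015° × 111120 m/° = 16.668 m.
E–W at 76.014°: 0.00015° × 111120 × cos 76.014° = 0.00015 × 111120 × 0.2417 ≈ 4.0284 m.
Combining orthogonally: (16.668² + 4.0284²)^½ ≈ 17.1479 m.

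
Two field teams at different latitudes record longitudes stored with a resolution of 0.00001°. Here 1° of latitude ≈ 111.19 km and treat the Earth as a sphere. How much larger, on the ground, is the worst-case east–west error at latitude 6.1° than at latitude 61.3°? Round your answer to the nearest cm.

29 cm

With a 0.00001° grid the true value lies within half a step, ±0.00001°/2 = ±5e-06°, of the stored one.
Error at 6.1° = 5e-06° × 111190 × cos 6.1° ≈ 0.55595 × 0.9943 = 0.5528 m.
At 61.3°: 5e-06° × 111190 × cos 61.3° = 5e-06 × 111190 × 0.4802 ≈ 0.26698 m.
So the lower-latitude error exceeds the higher by 0.5528 − 0.26698 = 0.28582 m.
That is 0.285822 m = 28.582 cm.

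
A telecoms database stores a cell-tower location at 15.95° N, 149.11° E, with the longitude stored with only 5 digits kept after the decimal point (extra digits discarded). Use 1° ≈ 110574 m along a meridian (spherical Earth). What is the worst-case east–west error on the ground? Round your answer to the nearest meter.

Truncating at 5 decimal places can drop up to a full unit in the last place, so the longitude may be off by as much as 1e-05°.
At latitude 15.95° a degree of longitude spans 110574 m × cos 15.95° = 110574 × 0.9615 ≈ 106317 m.
Maximum E–W displacement: 1e-05 × 106317 = 1.06317 m.

1 meters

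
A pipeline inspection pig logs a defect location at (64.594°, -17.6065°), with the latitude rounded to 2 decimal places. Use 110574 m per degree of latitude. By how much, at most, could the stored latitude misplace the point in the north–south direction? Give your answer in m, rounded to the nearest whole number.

553 m

Rounding to 2 decimal places leaves the latitude within ±0.005° of the true value.
North–south distance: 0.005° × 110574 m/° = 552.87 m.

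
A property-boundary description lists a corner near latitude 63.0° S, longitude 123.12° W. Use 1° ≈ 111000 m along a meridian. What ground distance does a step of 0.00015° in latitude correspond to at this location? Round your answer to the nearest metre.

0.00015° × 111000 m/° = 16.65 m.

17 metres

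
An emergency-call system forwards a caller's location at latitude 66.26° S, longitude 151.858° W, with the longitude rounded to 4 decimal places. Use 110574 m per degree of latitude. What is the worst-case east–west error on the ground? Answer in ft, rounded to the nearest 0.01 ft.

7.30 ft

Rounding to 4 decimal places leaves the longitude within ±5e-05° of the true value.
At latitude 66.26° a degree of longitude spans 110574 m × cos 66.26° = 110574 × 0.4026 ≈ 44515.6 m.
East–west error: 5e-05° × 44515.6 m/° ≈ 2.22578 m.
In feet: 2.22578 m ÷ 0.3048 ≈ 7.3024 ft.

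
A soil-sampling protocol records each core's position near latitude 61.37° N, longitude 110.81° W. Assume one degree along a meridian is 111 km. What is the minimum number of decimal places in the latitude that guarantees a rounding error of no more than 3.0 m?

5 decimal places

One degree of latitude covers 111000 m.
Rounding to N decimal places gives at most 0.5 × 10⁻ᴺ degrees of error, i.e. 0.5 × 10⁻ᴺ × 111000 m.
Setting 55500 × 10⁻ᴺ ≤ 3.0 gives 10ᴺ ≥ 1.85e+04, i.e. N ≥ 4.27.
So 5 decimal places suffice (0.555 m); 4 would allow up to 5.55 m.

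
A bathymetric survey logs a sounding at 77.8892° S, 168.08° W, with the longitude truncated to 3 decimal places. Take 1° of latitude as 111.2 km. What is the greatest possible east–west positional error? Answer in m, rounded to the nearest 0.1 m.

Truncating at 3 decimal places can drop up to a full unit in the last place, so the longitude may be off by as much as 0.001°.
At latitude 77.8892° a degree of longitude spans 111200 m × cos 77.8892° = 111200 × 0.2098 ≈ 23330.1 m.
So at most 0.001° × 23330.1 ≈ 23.3301 m east–west.

23.3 m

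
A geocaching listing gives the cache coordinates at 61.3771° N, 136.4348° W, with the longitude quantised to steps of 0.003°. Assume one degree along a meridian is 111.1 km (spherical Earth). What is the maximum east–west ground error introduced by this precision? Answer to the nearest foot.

With a 0.003° grid the true value lies within half a step, ±0.003°/2 = ±0.0015°, of the stored one.
Parallels shrink by cos φ, so at 61.3771° a degree of longitude is 111100 × 0.4790 ≈ 53221.6 m.
So at most 0.0015° × 53221.6 ≈ 79.8325 m east–west.
In feet: 79.8325 m ÷ 0.3048 ≈ 261.92 ft.

262 feet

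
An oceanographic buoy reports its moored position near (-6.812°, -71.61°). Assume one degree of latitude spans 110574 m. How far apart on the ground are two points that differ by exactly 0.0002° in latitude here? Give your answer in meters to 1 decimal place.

22.1 meters

0.0002° × 110574 m/° = 22.1148 m.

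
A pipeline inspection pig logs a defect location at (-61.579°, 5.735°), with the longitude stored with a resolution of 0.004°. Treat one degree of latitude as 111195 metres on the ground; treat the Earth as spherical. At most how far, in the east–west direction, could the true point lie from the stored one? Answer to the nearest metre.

106 metres

With a 0.004° grid the true value lies within half a step, ±0.004°/2 = ±0.002°, of the stored one.
At latitude 61.579° a degree of longitude spans 111195 m × cos 61.579° = 111195 × 0.4759 ≈ 52922.9 m.
So at most 0.002° × 52922.9 ≈ 105.846 m east–west.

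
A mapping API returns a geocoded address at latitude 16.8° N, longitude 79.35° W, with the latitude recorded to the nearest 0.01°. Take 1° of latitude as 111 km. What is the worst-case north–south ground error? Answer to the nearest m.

Rounding to 2 decimal places leaves the latitude within ±0.005° of the true value.
North–south distance: 0.005° × 111000 m/° = 555 m.

555 m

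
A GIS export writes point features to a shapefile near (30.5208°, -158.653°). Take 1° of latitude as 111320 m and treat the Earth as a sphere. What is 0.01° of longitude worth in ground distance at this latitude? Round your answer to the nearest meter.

959 meters

At 30.5208° a degree of longitude is 111320 × cos 30.5208° ≈ 95896 m, so 0.01° corresponds to 958.96 m.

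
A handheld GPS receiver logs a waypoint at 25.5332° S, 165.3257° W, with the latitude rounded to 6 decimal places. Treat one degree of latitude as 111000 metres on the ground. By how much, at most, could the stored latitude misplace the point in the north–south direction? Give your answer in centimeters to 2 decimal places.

5.55 centimeters

Rounding to 6 decimal places leaves the latitude within ±5e-07° of the true value.
So the N–S error is at most 5e-07 × 111000 = 0.0555 m.
That is 0.0555 m = 5.55 cm.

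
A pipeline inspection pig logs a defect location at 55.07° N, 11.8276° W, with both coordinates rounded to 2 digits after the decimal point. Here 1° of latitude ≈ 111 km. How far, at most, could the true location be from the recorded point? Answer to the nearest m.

Rounding to 2 decimal places leaves each coordinate within ±0.005° of the true value.
North–south component: 0.005° × 111000 = 555 m.
E–W at 55.07°: 0.005° × 111000 × cos 55.07° = 0.005 × 111000 × 0.5726 ≈ 317.779 m.
The two errors are perpendicular, so the maximum displacement is √(555² + 317.779²) ≈ 639.538 m.

640 m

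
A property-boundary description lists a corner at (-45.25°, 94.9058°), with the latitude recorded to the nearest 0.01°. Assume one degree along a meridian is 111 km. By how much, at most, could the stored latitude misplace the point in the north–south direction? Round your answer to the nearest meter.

555 meters

Rounding to 2 decimal places leaves the latitude within ±0.005° of the true value.
So the N–S error is at most 0.005 × 111000 = 555 m.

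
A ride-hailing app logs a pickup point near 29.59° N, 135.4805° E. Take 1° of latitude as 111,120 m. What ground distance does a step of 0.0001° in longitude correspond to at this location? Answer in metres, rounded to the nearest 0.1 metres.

0.0001° of longitude at 29.59° is 0.0001 × 111120 × cos 29.59° ≈ 0.0001 × 96627.9 = 9.66279 m.

9.7 metres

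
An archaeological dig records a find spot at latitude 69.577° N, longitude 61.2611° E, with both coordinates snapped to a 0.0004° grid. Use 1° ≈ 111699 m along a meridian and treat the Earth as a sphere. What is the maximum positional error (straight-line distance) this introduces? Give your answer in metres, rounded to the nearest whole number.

24 metres

With a 0.0004° grid the true value lies within half a step, ±0.0004°/2 = ±0.0002°, of the stored one.
North–south component: 0.0002° × 111699 = 22.3398 m.
East–west component at 69.577°: 0.0002° × 111699 × cos 69.577° ≈ 0.0002 × 38977.2 ≈ 7.79543 m.
Combining orthogonally: (22.3398² + 7.79543²)^½ ≈ 23.6608 m.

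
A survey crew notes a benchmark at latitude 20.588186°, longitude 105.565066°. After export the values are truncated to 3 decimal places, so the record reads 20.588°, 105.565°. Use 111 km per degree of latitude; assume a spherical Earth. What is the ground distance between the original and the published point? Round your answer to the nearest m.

22 m

The latitude changed by +0.000186° and the longitude by +0.000066°.
N–S: 0.000186° × 111000 m/° = 20.646 m.
E–W at 20.588°: 0.000066° × 111000 × cos 20.588° = 0.000066 × 111000 × 0.9361 ≈ 6.85811 m.
Distance: √(20.646² + 6.85811²) ≈ 21.7553 m.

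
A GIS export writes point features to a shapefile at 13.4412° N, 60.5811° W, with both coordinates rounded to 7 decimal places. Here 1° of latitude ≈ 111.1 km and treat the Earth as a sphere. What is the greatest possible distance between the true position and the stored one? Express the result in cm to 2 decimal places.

Rounding to 7 decimal places leaves each coordinate within ±5e-08° of the true value.
Latitude error → 5e-08 × 111100 = 0.005555 m along the meridian.
Longitude error → 5e-08 × 111100 × cos 13.4412° = 5e-08 × 111100 × 0.9726 ≈ 0.00540284 m.
Combining orthogonally: (0.005555² + 0.00540284²)^½ ≈ 0.00774911 m.
That is 0.00774911 m = 0.77491 cm.

0.77 cm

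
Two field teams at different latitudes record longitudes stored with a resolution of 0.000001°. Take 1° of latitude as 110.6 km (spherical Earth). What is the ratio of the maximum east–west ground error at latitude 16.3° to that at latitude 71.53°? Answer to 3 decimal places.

3.030

With a 0.000001° grid the true value lies within half a step, ±0.000001°/2 = ±5e-07°, of the stored one.
Error at 16.3° = 5e-07° × 110600 × cos 16.3° ≈ 0.0553 × 0.9598 = 0.053077 m.
Error at 71.53° = 5e-07° × 110600 × cos 71.53° ≈ 0.0553 × 0.3168 = 0.017519 m.
The ratio reduces to cos 16.3° / cos 71.53° = 0.9598/0.3168 ≈ 3.0296.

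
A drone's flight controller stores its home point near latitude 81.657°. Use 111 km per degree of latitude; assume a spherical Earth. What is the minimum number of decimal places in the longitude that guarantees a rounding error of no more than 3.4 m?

At 81.657° one degree of longitude covers 111000 × cos 81.657° ≈ 111000 × 0.1451 ≈ 16106 m.
Rounding to N decimal places gives at most 0.5 × 10⁻ᴺ degrees of error, i.e. 0.5 × 10⁻ᴺ × 16106 m.
Need 0.5 × 16106 × 10⁻ᴺ ≤ 3.4 → 10⁻ᴺ ≤ 4.222e-04, so N ≥ 3.37.
N = 3 would give 8.05 m (too coarse); N = 4 gives 0.805 m ≤ 3.4 m.

4 decimal places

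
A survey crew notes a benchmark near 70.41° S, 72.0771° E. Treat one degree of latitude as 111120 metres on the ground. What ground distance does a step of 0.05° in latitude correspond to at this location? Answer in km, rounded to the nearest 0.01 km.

Along a meridian 0.05° is 0.05 × 111120 = 5556 m.
That is 5556 m = 5.556 km.

5.56 km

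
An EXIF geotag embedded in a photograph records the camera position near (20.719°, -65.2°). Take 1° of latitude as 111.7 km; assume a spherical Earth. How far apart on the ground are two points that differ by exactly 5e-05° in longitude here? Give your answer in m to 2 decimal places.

5.22 m

At 20.719° a degree of longitude is 111700 × cos 20.719° ≈ 104476 m, so 5e-05° corresponds to 5.2238 m.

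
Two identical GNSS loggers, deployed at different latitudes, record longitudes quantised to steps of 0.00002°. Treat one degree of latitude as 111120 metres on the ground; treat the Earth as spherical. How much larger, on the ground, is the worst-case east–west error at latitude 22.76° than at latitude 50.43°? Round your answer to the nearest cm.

32 cm

With a 0.00002° grid the true value lies within half a step, ±0.00002°/2 = ±1e-05°, of the stored one.
Error at 22.76° = 1e-05° × 111120 × cos 22.76° ≈ 1.1112 × 0.9221 = 1.0247 m.
At 50.43°: 1e-05° × 111120 × cos 50.43° = 1e-05 × 111120 × 0.6370 ≈ 0.70786 m.
So the lower-latitude error exceeds the higher by 1.0247 − 0.70786 = 0.31682 m.
That is 0.316818 m = 31.682 cm.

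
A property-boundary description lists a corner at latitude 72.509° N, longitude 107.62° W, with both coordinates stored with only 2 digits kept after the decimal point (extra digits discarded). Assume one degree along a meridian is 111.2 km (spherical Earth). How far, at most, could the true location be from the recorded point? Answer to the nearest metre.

1161 metres

Truncating at 2 decimal places can drop up to a full unit in the last place, so each coordinate may be off by as much as 0.01°.
North–south component: 0.01° × 111200 = 1112 m.
E–W at 72.509°: 0.01° × 111200 × cos 72.509° = 0.01 × 111200 × 0.3006 ≈ 334.218 m.
The two errors are perpendicular, so the maximum displacement is √(1112² + 334.218²) ≈ 1161.14 m.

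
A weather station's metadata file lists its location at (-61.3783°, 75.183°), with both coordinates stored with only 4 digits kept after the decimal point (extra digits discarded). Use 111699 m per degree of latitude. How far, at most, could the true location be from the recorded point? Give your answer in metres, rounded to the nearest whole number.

12 metres

Truncating at 4 decimal places can drop up to a full unit in the last place, so each coordinate may be off by as much as 0.0001°.
Latitude error → 0.0001 × 111699 = 11.1699 m along the meridian.
E–W at 61.3783°: 0.0001° × 111699 × cos 61.3783° = 0.0001 × 111699 × 0.4790 ≈ 5.35065 m.
Worst case both components are at the extreme and orthogonal: √(11.1699² + 5.35065²) ≈ 12.3853 m.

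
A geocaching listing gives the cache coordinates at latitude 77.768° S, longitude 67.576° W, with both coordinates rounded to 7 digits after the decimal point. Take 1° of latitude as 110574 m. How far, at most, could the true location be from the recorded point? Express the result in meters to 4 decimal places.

0.0057 meters

Rounding to 7 decimal places leaves each coordinate within ±5e-08° of the true value.
N–S: 5e-08° × 110574 m/° = 0.0055287 m.
East–west component at 77.768°: 5e-08° × 110574 × cos 77.768° ≈ 5e-08 × 23427.4 ≈ 0.00117137 m.
Combining orthogonally: (0.0055287² + 0.00117137²)^½ ≈ 0.00565143 m.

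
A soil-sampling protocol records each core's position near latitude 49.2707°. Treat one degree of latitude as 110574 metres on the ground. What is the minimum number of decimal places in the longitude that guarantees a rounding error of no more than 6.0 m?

At 49.2707° one degree of longitude covers 110574 × cos 49.2707° ≈ 110574 × 0.6525 ≈ 72148 m.
Rounding to N decimal places gives at most 0.5 × 10⁻ᴺ degrees of error, i.e. 0.5 × 10⁻ᴺ × 72148 m.
Setting 36074 × 10⁻ᴺ ≤ 6.0 gives 10ᴺ ≥ 6012, i.e. N ≥ 3.78.
At 3 places the error can reach 36.1 m, but 4 places keeps it to 3.61 m.

4 decimal places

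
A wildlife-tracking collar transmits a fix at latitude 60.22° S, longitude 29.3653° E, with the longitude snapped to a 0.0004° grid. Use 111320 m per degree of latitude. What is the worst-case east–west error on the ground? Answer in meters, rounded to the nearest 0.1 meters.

11.1 meters

With a 0.0004° grid the true value lies within half a step, ±0.0004°/2 = ±0.0002°, of the stored one.
Parallels shrink by cos φ, so at 60.22° a degree of longitude is 111320 × 0.4967 ≈ 55289.4 m.
East–west error: 0.0002° × 55289.4 m/° ≈ 11.0579 m.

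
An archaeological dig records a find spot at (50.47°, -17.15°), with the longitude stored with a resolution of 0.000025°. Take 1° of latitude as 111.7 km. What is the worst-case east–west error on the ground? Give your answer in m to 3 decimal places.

0.889 m

With a 0.000025° grid the true value lies within half a step, ±0.000025°/2 = ±1.25e-05°, of the stored one.
Parallels shrink by cos φ, so at 50.47° a degree of longitude is 111700 × 0.6365 ≈ 71095.1 m.
East–west error: 1.25e-05° × 71095.1 m/° ≈ 0.888688 m.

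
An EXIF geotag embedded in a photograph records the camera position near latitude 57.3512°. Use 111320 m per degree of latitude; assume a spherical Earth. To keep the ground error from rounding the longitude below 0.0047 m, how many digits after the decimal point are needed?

7 decimal places

At 57.3512° one degree of longitude covers 111320 × cos 57.3512° ≈ 111320 × 0.5395 ≈ 60055.8 m.
With N decimal places the half-ulp bound is 0.5·10⁻ᴺ°, or 0.5·10⁻ᴺ × 60055.8 m on the ground.
Setting 30027.9 × 10⁻ᴺ ≤ 0.0047 gives 10ᴺ ≥ 6.389e+06, i.e. N ≥ 6.81.
N = 6 would give 0.03 m (too coarse); N = 7 gives 0.003 m ≤ 0.0047 m.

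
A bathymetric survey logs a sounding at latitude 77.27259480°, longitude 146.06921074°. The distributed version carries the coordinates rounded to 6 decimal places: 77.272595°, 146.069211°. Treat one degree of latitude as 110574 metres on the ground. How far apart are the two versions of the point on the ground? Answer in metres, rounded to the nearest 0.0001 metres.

The latitude changed by -0.00000020° and the longitude by -0.00000026°.
N–S: -0.00000020° × 110574 m/° = -0.0221148 m.
E–W at 77.2726°: -0.00000026° × 110574 × cos 77.2726° = -0.00000026 × 110574 × 0.2203 ≈ -0.00633383 m.
Combined displacement = (0.0221148² + 0.00633383²)^½ ≈ 0.023004 m.

0.0230 metres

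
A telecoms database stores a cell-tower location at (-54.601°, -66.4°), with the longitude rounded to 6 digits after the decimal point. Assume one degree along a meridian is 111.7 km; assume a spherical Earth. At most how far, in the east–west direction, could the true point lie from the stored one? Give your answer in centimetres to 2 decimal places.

3.24 centimetres

Rounding to 6 decimal places leaves the longitude within ±5e-07° of the true value.
At latitude 54.601° a degree of longitude spans 111700 m × cos 54.601° = 111700 × 0.5793 ≈ 64704.1 m.
East–west error: 5e-07° × 64704.1 m/° ≈ 0.0323521 m.
That is 0.0323521 m = 3.2352 cm.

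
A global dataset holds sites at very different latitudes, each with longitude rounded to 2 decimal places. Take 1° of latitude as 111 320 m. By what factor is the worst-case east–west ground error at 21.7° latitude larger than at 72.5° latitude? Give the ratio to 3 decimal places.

3.090

Rounding to 2 decimal places leaves the longitude within ±0.005° of the true value.
Error at 21.7° = 0.005° × 111320 × cos 21.7° ≈ 556.6 × 0.9291 = 517.16 m.
Error at 72.5° = 0.005° × 111320 × cos 72.5° ≈ 556.6 × 0.3007 = 167.37 m.
The ratio reduces to cos 21.7° / cos 72.5° = 0.9291/0.3007 ≈ 3.0898.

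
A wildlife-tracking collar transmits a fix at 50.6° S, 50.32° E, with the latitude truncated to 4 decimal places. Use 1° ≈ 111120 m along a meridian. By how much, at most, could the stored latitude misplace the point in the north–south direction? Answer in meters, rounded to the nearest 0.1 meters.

11.1 meters

Truncating at 4 decimal places can drop up to a full unit in the last place, so the latitude may be off by as much as 0.0001°.
North–south distance: 0.0001° × 111120 m/° = 11.112 m.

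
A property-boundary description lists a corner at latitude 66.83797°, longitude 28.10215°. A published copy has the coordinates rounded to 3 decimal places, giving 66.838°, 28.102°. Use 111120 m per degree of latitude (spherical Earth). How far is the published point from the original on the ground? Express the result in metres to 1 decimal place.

The latitude changed by -0.00003° and the longitude by +0.00015°.
N–S: -0.00003° × 111120 m/° = -3.3336 m.
E–W at 66.838°: 0.00015° × 111120 × cos 66.838° = 0.00015 × 111120 × 0.3933 ≈ 6.55606 m.
Hypotenuse of the two orthogonal shifts: √(3.3336² + 6.55606²) = 7.35492 m.

7.4 metres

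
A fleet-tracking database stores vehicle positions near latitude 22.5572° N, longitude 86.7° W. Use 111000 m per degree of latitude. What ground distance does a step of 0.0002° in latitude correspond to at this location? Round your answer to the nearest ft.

Along a meridian 0.0002° is 0.0002 × 111000 = 22.2 m.
In feet: 22.2 m ÷ 0.3048 ≈ 72.835 ft.

73 ft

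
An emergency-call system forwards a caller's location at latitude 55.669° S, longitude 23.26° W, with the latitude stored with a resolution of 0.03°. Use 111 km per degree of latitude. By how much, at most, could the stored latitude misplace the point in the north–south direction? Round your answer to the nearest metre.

1665 metres

With a 0.03° grid the true value lies within half a step, ±0.03°/2 = ±0.015°, of the stored one.
North–south distance: 0.015° × 111000 m/° = 1665 m.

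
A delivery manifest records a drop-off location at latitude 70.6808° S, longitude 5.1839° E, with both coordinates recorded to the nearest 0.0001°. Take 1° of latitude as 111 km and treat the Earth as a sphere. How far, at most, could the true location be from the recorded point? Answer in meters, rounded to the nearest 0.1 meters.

Rounding to 4 decimal places leaves each coordinate within ±5e-05° of the true value.
North–south component: 5e-05° × 111000 = 5.55 m.
Longitude error → 5e-05 × 111000 × cos 70.6808° = 5e-05 × 111000 × 0.3308 ≈ 1.83611 m.
Combining orthogonally: (5.55² + 1.83611²)^½ ≈ 5.84584 m.

5.8 meters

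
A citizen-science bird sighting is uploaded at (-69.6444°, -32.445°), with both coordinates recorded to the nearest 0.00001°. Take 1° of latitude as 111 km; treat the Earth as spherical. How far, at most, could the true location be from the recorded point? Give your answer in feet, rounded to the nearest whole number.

2 feet

Rounding to 5 decimal places leaves each coordinate within ±5e-06° of the true value.
Latitude error → 5e-06 × 111000 = 0.555 m along the meridian.
E–W at 69.6444°: 5e-06° × 111000 × cos 69.6444° = 5e-06 × 111000 × 0.3478 ≈ 0.193054 m.
Combining orthogonally: (0.555² + 0.193054²)^½ ≈ 0.587618 m.
In feet: 0.587618 m ÷ 0.3048 ≈ 1.9279 ft.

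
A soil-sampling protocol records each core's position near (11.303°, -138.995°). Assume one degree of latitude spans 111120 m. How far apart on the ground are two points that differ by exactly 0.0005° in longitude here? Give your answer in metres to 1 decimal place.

54.5 metres

At 11.303° a degree of longitude is 111120 × cos 11.303° ≈ 108965 m, so 0.0005° corresponds to 54.4824 m.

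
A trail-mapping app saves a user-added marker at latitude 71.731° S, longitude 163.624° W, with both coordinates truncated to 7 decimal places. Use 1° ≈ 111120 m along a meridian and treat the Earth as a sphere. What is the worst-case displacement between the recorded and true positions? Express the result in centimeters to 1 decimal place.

1.2 centimeters

Truncating at 7 decimal places can drop up to a full unit in the last place, so each coordinate may be off by as much as 1e-07°.
N–S: 1e-07° × 111120 m/° = 0.011112 m.
East–west component at 71.731°: 1e-07° × 111120 × cos 71.731° ≈ 1e-07 × 34833.8 ≈ 0.00348338 m.
The two errors are perpendicular, so the maximum displacement is √(0.011112² + 0.00348338²) ≈ 0.0116452 m.
That is 0.0116452 m = 1.1645 cm.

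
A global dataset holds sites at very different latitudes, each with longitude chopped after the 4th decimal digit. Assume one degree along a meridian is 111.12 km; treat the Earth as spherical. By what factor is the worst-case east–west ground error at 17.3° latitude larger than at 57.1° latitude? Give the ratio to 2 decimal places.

Truncating at 4 decimal places can drop up to a full unit in the last place, so the longitude may be off by as much as 0.0001°.
Error at 17.3° = 0.0001° × 111120 × cos 17.3° ≈ 11.112 × 0.9548 = 10.609 m.
Error at 57.1° = 0.0001° × 111120 × cos 57.1° ≈ 11.112 × 0.5432 = 6.0358 m.
Ratio: 10.609 / 6.0358 = cos 17.3° / cos 57.1° ≈ 1.7577.

1.76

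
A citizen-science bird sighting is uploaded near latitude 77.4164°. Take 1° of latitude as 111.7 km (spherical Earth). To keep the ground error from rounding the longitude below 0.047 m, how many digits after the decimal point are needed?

6

At 77.4164° one degree of longitude covers 111700 × cos 77.4164° ≈ 111700 × 0.2179 ≈ 24335.4 m.
Rounding to N decimal places gives at most 0.5 × 10⁻ᴺ degrees of error, i.e. 0.5 × 10⁻ᴺ × 24335.4 m.
Setting 12167.7 × 10⁻ᴺ ≤ 0.047 gives 10ᴺ ≥ 2.589e+05, i.e. N ≥ 5.41.
At 5 places the error can reach 0.122 m, but 6 places keeps it to 0.0122 m.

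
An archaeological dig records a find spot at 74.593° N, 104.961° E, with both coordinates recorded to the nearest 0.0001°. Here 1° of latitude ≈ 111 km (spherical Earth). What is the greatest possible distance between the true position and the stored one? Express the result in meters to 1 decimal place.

Rounding to 4 decimal places leaves each coordinate within ±5e-05° of the true value.
North–south component: 5e-05° × 111000 = 5.55 m.
East–west component at 74.593°: 5e-05° × 111000 × cos 74.593° ≈ 5e-05 × 29489.8 ≈ 1.47449 m.
Combining orthogonally: (5.55² + 1.47449²)^½ ≈ 5.74253 m.

5.7 meters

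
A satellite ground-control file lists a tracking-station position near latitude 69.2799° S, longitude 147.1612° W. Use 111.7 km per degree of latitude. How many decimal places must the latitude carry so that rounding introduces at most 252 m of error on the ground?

One degree of latitude covers 111700 m.
N decimal places → at most half a unit in the last place, 0.5 × 10⁻ᴺ° = 111700/2 × 10⁻ᴺ m.
Need 0.5 × 111700 × 10⁻ᴺ ≤ 252 → 10⁻ᴺ ≤ 4.512e-03, so N ≥ 2.35.
At 2 places the error can reach 558 m, but 3 places keeps it to 55.9 m.

3 decimal places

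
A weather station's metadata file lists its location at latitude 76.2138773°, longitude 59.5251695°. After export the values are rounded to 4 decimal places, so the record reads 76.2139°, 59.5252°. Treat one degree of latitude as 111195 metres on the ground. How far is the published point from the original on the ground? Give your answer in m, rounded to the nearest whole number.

Δlat = 76.2138773 − 76.2139 = -0.0000227°; Δlon = 59.5251695 − 59.5252 = -0.0000305°.
North–south shift: -0.0000227 × 111195 = -2.52413 m.
East–west at this latitude: -0.0000305° × 111195 × cos 76.2139° ≈ -0.0000305 × 26497.5 = -0.808175 m.
Distance: √(2.52413² + 0.808175²) ≈ 2.65035 m.

3 m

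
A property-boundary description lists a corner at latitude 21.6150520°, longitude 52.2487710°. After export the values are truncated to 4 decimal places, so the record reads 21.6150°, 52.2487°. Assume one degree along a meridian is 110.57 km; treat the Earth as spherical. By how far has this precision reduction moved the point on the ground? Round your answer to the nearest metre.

Δlat = 21.6150520 − 21.6150 = +0.0000520°; Δlon = 52.2487710 − 52.2487 = +0.0000710°.
North–south shift: 0.0000520 × 110570 = 5.74964 m.
E–W at 21.615°: 0.0000710° × 110570 × cos 21.615° = 0.0000710 × 110570 × 0.9297 ≈ 7.29843 m.
Combined displacement = (5.74964² + 7.29843²)^½ ≈ 9.29115 m.

9 metres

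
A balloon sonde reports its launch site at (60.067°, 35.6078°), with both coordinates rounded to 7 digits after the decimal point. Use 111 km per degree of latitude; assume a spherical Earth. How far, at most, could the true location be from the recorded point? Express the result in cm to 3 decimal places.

0.620 cm

Rounding to 7 decimal places leaves each coordinate within ±5e-08° of the true value.
North–south component: 5e-08° × 111000 = 0.00555 m.
E–W at 60.067°: 5e-08° × 111000 × cos 60.067° = 5e-08 × 111000 × 0.4990 ≈ 0.00276938 m.
Worst case both components are at the extreme and orthogonal: √(0.00555² + 0.00276938²) ≈ 0.00620258 m.
That is 0.00620258 m = 0.62026 cm.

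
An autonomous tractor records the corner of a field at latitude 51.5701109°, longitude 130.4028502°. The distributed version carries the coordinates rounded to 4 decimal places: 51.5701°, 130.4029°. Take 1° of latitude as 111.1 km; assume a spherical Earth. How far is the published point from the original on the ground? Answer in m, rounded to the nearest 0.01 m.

3.65 m

Δlat = 51.5701109 − 51.5701 = +0.0000109°; Δlon = 130.4028502 − 130.4029 = -0.0000498°.
North–south shift: 0.0000109 × 111100 = 1.21099 m.
E–W at 51.5701°: -0.0000498° × 111100 × cos 51.5701° = -0.0000498 × 111100 × 0.6216 ≈ -3.43894 m.
Distance: √(1.21099² + 3.43894²) ≈ 3.64593 m.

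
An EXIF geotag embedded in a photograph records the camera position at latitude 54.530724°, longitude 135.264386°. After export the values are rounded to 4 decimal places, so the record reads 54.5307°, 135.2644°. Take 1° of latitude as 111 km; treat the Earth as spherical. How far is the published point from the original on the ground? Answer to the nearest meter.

The latitude changed by +0.000024° and the longitude by -0.000014°.
North–south shift: 0.000024 × 111000 = 2.664 m.
E–W at 54.5307°: -0.000014° × 111000 × cos 54.5307° = -0.000014 × 111000 × 0.5803 ≈ -0.901734 m.
Combined displacement = (2.664² + 0.901734²)^½ ≈ 2.81248 m.

3 meters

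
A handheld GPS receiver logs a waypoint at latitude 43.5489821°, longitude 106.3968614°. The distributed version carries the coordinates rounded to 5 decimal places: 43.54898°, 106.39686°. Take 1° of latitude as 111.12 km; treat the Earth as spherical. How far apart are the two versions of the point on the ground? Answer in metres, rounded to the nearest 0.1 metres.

0.3 metres

Δlat = 43.5489821 − 43.54898 = +0.0000021°; Δlon = 106.3968614 − 106.39686 = +0.0000014°.
North–south shift: 0.0000021 × 111120 = 0.233352 m.
E–W at 43.549°: 0.0000014° × 111120 × cos 43.549° = 0.0000014 × 111120 × 0.7248 ≈ 0.112753 m.
Hypotenuse of the two orthogonal shifts: √(0.233352² + 0.112753²) = 0.259165 m.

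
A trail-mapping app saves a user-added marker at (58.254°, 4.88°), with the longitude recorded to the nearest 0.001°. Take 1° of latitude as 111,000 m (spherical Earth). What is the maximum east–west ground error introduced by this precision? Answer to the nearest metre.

Rounding to 3 decimal places leaves the longitude within ±0.0005° of the true value.
Parallels shrink by cos φ, so at 58.254° a degree of longitude is 111000 × 0.5262 ≈ 58403.2 m.
East–west error: 0.0005° × 58403.2 m/° ≈ 29.2016 m.

29 metres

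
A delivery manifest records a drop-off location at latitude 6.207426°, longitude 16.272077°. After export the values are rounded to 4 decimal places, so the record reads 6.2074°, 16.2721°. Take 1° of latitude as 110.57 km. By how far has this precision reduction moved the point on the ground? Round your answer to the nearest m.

The latitude changed by +0.000026° and the longitude by -0.000023°.
N–S: 0.000026° × 110570 m/° = 2.87482 m.
E–W at 6.2074°: -0.000023° × 110570 × cos 6.2074° = -0.000023 × 110570 × 0.9941 ≈ -2.5282 m.
Hypotenuse of the two orthogonal shifts: √(2.87482² + 2.5282²) = 3.82837 m.

4 m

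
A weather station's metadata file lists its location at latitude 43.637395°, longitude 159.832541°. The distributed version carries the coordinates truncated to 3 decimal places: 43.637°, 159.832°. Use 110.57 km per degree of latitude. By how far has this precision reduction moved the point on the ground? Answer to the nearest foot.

202 feet

Δlat = 43.637395 − 43.637 = +0.000395°; Δlon = 159.832541 − 159.832 = +0.000541°.
N–S: 0.000395° × 110570 m/° = 43.6751 m.
E–W at 43.637°: 0.000541° × 110570 × cos 43.637° = 0.000541 × 110570 × 0.7237 ≈ 43.2921 m.
Distance: √(43.6751² + 43.2921²) ≈ 61.4958 m.
In feet: 61.4958 m ÷ 0.3048 ≈ 201.76 ft.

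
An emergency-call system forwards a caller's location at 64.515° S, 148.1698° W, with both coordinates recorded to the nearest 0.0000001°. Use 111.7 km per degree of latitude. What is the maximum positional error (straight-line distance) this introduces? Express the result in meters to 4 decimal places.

0.0061 meters

Rounding to 7 decimal places leaves each coordinate within ±5e-08° of the true value.
N–S: 5e-08° × 111700 m/° = 0.005585 m.
Longitude error → 5e-08 × 111700 × cos 64.515° = 5e-08 × 111700 × 0.4303 ≈ 0.00240308 m.
The two errors are perpendicular, so the maximum displacement is √(0.005585² + 0.00240308²) ≈ 0.00608005 m.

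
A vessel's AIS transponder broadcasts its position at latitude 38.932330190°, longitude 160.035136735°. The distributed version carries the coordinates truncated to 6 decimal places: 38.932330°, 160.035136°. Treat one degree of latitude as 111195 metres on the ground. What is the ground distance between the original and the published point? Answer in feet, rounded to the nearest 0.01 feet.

Δlat = 38.932330190 − 38.932330 = +0.000000190°; Δlon = 160.035136735 − 160.035136 = +0.000000735°.
N–S: 0.000000190° × 111195 m/° = 0.0211271 m.
East–west at this latitude: 0.000000735° × 111195 × cos 38.9323° ≈ 0.000000735 × 86497.3 = 0.0635755 m.
Distance: √(0.0211271² + 0.0635755²) ≈ 0.066994 m.
Converting: 0.066994 m × 3.2808 ft/m ≈ 0.2198 ft.

0.22 feet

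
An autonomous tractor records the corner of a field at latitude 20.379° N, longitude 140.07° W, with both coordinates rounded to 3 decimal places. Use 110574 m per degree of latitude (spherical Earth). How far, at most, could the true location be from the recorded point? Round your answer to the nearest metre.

76 metres

Rounding to 3 decimal places leaves each coordinate within ±0.0005° of the true value.
North–south component: 0.0005° × 110574 = 55.287 m.
Longitude error → 0.0005 × 110574 × cos 20.379° = 0.0005 × 110574 × 0.9374 ≈ 51.8266 m.
The two errors are perpendicular, so the maximum displacement is √(55.287² + 51.8266²) ≈ 75.7802 m.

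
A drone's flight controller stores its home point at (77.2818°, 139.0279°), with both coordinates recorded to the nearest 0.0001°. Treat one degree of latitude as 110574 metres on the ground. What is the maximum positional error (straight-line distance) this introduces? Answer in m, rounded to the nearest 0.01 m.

5.66 m

Rounding to 4 decimal places leaves each coordinate within ±5e-05° of the true value.
Latitude error → 5e-05 × 110574 = 5.5287 m along the meridian.
East–west component at 77.2818°: 5e-05° × 110574 × cos 77.2818° ≈ 5e-05 × 24343.5 ≈ 1.21718 m.
Worst case both components are at the extreme and orthogonal: √(5.5287² + 1.21718²) ≈ 5.6611 m.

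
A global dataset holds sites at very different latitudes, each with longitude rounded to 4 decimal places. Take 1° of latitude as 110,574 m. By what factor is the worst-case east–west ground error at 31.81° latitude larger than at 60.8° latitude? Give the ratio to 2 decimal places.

Rounding to 4 decimal places leaves the longitude within ±5e-05° of the true value.
Error at 31.81° = 5e-05° × 110574 × cos 31.81° ≈ 5.5287 × 0.8498 = 4.6983 m.
Error at 60.8° = 5e-05° × 110574 × cos 60.8° ≈ 5.5287 × 0.4879 = 2.6972 m.
Ratio: 4.6983 / 2.6972 = cos 31.81° / cos 60.8° ≈ 1.7419.

1.74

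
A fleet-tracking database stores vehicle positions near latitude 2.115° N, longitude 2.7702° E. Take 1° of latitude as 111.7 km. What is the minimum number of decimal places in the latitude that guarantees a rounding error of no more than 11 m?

One degree of latitude covers 111700 m.
Rounding to N decimal places gives at most 0.5 × 10⁻ᴺ degrees of error, i.e. 0.5 × 10⁻ᴺ × 111700 m.
Setting 55850 × 10⁻ᴺ ≤ 11 gives 10ᴺ ≥ 5077, i.e. N ≥ 3.71.
N = 3 would give 55.9 m (too coarse); N = 4 gives 5.58 m ≤ 11 m.

4 decimal places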